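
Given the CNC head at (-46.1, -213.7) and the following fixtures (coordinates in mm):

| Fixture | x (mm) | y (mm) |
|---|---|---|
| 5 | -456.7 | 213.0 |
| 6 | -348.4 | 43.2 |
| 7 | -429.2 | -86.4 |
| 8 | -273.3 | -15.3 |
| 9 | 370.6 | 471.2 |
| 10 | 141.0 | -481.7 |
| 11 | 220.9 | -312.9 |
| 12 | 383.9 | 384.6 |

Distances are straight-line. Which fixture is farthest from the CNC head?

9

Distances from (-46.1, -213.7):
5: √((-410.6)² + (426.7)²) = √(168592.360 + 182072.890) = 592.2 mm
6: √((-302.3)² + (256.9)²) = √(91385.290 + 65997.610) = 396.7 mm
7: √((-383.1)² + (127.3)²) = √(146765.610 + 16205.290) = 403.7 mm
8: √((-227.2)² + (198.4)²) = √(51619.840 + 39362.560) = 301.6 mm
9: √((416.7)² + (684.9)²) = √(173638.890 + 469088.010) = 801.7 mm
10: √((187.1)² + (-268.0)²) = √(35006.410 + 71824.000) = 326.8 mm
11: √((267.0)² + (-99.2)²) = √(71289.000 + 9840.640) = 284.8 mm
12: √((430.0)² + (598.3)²) = √(184900.000 + 357962.890) = 736.8 mm
Maximum: 9 at 801.7 mm.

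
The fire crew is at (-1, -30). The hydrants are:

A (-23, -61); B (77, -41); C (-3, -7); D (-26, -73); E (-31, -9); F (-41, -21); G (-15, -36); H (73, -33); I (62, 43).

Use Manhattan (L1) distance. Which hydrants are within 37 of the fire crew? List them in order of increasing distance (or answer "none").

G, C

Distances from (-1, -30):
A: |-22| + |-31| = 22 + 31 = 53
B: |78| + |-11| = 78 + 11 = 89
C: |-2| + |23| = 2 + 23 = 25
D: |-25| + |-43| = 25 + 43 = 68
E: |-30| + |21| = 30 + 21 = 51
F: |-40| + |9| = 40 + 9 = 49
G: |-14| + |-6| = 14 + 6 = 20
H: |74| + |-3| = 74 + 3 = 77
I: |63| + |73| = 63 + 73 = 136
Threshold 37: G (20), C (25) are within range.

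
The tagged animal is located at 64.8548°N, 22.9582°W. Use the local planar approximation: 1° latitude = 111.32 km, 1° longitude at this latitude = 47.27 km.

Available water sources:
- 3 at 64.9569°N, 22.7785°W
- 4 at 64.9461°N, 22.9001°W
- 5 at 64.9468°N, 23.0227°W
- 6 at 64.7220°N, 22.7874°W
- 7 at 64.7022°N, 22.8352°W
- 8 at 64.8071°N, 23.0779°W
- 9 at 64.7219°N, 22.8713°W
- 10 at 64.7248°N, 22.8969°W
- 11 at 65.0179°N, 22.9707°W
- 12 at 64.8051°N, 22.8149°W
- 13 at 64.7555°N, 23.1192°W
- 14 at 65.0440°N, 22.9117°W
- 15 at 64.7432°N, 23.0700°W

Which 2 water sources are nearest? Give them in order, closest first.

8, 12

Distances from 64.8548°N, 22.9582°W:
3: 14.1893 km
4: 10.5280 km
5: 10.6856 km
6: 16.8443 km
7: 17.9549 km
8: 7.7596 km
9: 15.3541 km
10: 14.7588 km
11: 18.1659 km
12: 8.7461 km
13: 13.4206 km
14: 21.1761 km
15: 13.5007 km
Sorted: 8 (7.7596 km) < 12 (8.7461 km) < 4 (10.5280 km) < 5 (10.6856 km) < …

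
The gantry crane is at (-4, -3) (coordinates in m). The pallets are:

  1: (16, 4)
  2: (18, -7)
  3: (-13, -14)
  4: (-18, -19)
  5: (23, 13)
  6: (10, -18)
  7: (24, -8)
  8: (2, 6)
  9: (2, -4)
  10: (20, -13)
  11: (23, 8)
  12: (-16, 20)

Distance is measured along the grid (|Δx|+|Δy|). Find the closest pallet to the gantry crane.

Distances from (-4, -3):
1: |20| + |7| = 20 + 7 = 27 m
2: |22| + |-4| = 22 + 4 = 26 m
3: |-9| + |-11| = 9 + 11 = 20 m
4: |-14| + |-16| = 14 + 16 = 30 m
5: |27| + |16| = 27 + 16 = 43 m
6: |14| + |-15| = 14 + 15 = 29 m
7: |28| + |-5| = 28 + 5 = 33 m
8: |6| + |9| = 6 + 9 = 15 m
9: |6| + |-1| = 6 + 1 = 7 m
10: |24| + |-10| = 24 + 10 = 34 m
11: |27| + |11| = 27 + 11 = 38 m
12: |-12| + |23| = 12 + 23 = 35 m
Minimum: 9 at 7 m.

9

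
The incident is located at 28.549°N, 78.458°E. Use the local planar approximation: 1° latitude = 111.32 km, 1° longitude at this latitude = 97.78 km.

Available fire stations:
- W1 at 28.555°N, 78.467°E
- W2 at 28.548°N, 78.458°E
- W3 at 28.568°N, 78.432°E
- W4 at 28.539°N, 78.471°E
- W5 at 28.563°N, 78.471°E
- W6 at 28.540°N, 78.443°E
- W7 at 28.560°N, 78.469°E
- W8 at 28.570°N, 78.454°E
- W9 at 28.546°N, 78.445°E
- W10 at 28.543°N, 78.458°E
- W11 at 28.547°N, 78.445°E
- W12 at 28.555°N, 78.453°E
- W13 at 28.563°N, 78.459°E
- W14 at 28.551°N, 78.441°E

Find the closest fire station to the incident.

W2

Distances from 28.549°N, 78.458°E:
W1: √((0.006·111.32)² + (0.009·97.78)²) = √(0.44612 + 0.77444) = 1.105 km
W2: √((-0.001·111.32)² + (0.000·97.78)²) = √(0.01239 + 0.00000) = 0.111 km
W3: √((0.019·111.32)² + (-0.026·97.78)²) = √(4.47356 + 6.46319) = 3.307 km
W4: √((-0.010·111.32)² + (0.013·97.78)²) = √(1.23921 + 1.61580) = 1.690 km
W5: √((0.014·111.32)² + (0.013·97.78)²) = √(2.42886 + 1.61580) = 2.011 km
W6: √((-0.009·111.32)² + (-0.015·97.78)²) = √(1.00376 + 2.15121) = 1.776 km
W7: √((0.011·111.32)² + (0.011·97.78)²) = √(1.49945 + 1.15687) = 1.630 km
W8: √((0.021·111.32)² + (-0.004·97.78)²) = √(5.46493 + 0.15297) = 2.370 km
W9: √((-0.003·111.32)² + (-0.013·97.78)²) = √(0.11153 + 1.61580) = 1.314 km
W10: √((-0.006·111.32)² + (0.000·97.78)²) = √(0.44612 + 0.00000) = 0.668 km
W11: √((-0.002·111.32)² + (-0.013·97.78)²) = √(0.04957 + 1.61580) = 1.290 km
W12: √((0.006·111.32)² + (-0.005·97.78)²) = √(0.44612 + 0.23902) = 0.828 km
W13: √((0.014·111.32)² + (0.001·97.78)²) = √(2.42886 + 0.00956) = 1.562 km
W14: √((0.002·111.32)² + (-0.017·97.78)²) = √(0.04957 + 2.76311) = 1.677 km
Minimum: W2 at 0.111 km.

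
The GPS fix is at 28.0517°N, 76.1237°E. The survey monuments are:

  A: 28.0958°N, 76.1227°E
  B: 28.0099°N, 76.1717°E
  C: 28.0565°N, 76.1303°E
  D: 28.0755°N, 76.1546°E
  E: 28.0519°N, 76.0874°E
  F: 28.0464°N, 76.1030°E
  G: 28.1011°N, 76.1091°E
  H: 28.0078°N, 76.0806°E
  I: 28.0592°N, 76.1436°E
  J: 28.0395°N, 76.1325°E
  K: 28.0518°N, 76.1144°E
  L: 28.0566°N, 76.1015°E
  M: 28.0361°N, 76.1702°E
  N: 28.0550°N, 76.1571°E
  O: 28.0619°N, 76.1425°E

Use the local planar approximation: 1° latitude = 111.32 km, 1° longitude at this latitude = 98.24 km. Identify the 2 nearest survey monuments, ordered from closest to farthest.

C, K

Distances from 28.0517°N, 76.1237°E:
A: 4.9102 km
B: 6.6248 km
C: 0.8402 km
D: 4.0292 km
E: 3.5662 km
F: 2.1174 km
G: 5.6832 km
H: 6.4661 km
I: 2.1258 km
J: 1.6099 km
K: 0.9137 km
L: 2.2481 km
M: 4.8871 km
N: 3.3017 km
O: 2.1680 km
Sorted: C (0.8402 km) < K (0.9137 km) < J (1.6099 km) < F (2.1174 km) < …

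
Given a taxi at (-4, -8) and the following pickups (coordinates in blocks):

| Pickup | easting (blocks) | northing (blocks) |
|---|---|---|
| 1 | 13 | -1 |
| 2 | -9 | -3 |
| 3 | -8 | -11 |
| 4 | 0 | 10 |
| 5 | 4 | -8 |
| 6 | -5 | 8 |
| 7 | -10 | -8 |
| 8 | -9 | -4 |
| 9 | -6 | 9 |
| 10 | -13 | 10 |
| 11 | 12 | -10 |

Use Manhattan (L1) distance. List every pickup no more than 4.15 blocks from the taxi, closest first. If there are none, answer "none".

none

Distances from (-4, -8):
1: 24 blocks
2: 10 blocks
3: 7 blocks
4: 22 blocks
5: 8 blocks
6: 17 blocks
7: 6 blocks
8: 9 blocks
9: 19 blocks
10: 27 blocks
11: 18 blocks
Threshold 4.15 blocks: none within range.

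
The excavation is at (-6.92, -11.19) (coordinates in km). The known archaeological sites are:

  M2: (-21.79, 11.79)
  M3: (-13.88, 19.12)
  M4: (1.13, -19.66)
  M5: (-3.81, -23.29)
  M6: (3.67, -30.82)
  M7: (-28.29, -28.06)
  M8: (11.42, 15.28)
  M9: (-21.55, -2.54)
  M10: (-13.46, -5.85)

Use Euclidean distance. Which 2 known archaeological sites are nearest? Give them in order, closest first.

M10, M4

Distances from (-6.92, -11.19):
M2: √((-14.87)² + (22.98)²) = √(221.1169 + 528.0804) = 27.37 km
M3: √((-6.96)² + (30.31)²) = √(48.4416 + 918.6961) = 31.10 km
M4: √((8.05)² + (-8.47)²) = √(64.8025 + 71.7409) = 11.69 km
M5: √((3.11)² + (-12.10)²) = √(9.6721 + 146.4100) = 12.49 km
M6: √((10.59)² + (-19.63)²) = √(112.1481 + 385.3369) = 22.30 km
M7: √((-21.37)² + (-16.87)²) = √(456.6769 + 284.5969) = 27.23 km
M8: √((18.34)² + (26.47)²) = √(336.3556 + 700.6609) = 32.20 km
M9: √((-14.63)² + (8.65)²) = √(214.0369 + 74.8225) = 17.00 km
M10: √((-6.54)² + (5.34)²) = √(42.7716 + 28.5156) = 8.44 km
Sorted: M10 (8.44 km) < M4 (11.69 km) < M5 (12.49 km) < M9 (17.00 km) < …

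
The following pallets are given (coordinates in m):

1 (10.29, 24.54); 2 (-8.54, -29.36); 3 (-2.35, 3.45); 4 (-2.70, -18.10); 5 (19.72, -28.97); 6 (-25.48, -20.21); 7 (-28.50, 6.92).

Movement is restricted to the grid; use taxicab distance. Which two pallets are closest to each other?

2 and 4

Pairwise distances:
1–2: 72.73 m
1–3: 33.73 m
1–4: 55.63 m
1–5: 62.94 m
1–6: 80.52 m
1–7: 56.41 m
2–3: 39.00 m
2–4: 17.10 m
2–5: 28.65 m
2–6: 26.09 m
2–7: 56.24 m
3–4: 21.90 m
3–5: 54.49 m
3–6: 46.79 m
3–7: 29.62 m
4–5: 33.29 m
4–6: 24.89 m
4–7: 50.82 m
5–6: 53.96 m
5–7: 84.11 m
6–7: 30.15 m
Closest pair: 2–4 at 17.10 m.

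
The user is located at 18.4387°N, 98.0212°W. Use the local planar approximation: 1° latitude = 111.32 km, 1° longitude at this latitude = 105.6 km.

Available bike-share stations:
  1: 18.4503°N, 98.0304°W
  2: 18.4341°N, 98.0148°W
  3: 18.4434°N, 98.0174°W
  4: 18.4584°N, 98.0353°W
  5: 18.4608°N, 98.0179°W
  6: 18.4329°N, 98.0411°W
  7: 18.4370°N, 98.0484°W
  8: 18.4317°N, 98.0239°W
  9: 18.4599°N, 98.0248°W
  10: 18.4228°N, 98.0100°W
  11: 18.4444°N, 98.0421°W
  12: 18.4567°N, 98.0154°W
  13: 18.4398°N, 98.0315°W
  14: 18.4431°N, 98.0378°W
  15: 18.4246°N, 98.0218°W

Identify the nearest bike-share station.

3

Distances from 18.4387°N, 98.0212°W:
1: √((0.0116·111.32)² + (-0.0092·105.6)²) = √(1.667487 + 0.943851) = 1.6160 km
2: √((-0.0046·111.32)² + (0.0064·105.6)²) = √(0.262218 + 0.456760) = 0.8479 km
3: √((0.0047·111.32)² + (0.0038·105.6)²) = √(0.273742 + 0.161026) = 0.6594 km
4: √((0.0197·111.32)² + (-0.0141·105.6)²) = √(4.809267 + 2.217002) = 2.6507 km
5: √((0.0221·111.32)² + (0.0033·105.6)²) = √(6.052446 + 0.121438) = 2.4847 km
6: √((-0.0058·111.32)² + (-0.0199·105.6)²) = √(0.416872 + 4.416050) = 2.1984 km
7: √((-0.0017·111.32)² + (-0.0272·105.6)²) = √(0.035813 + 8.250222) = 2.8785 km
8: √((-0.0070·111.32)² + (-0.0027·105.6)²) = √(0.607215 + 0.081293) = 0.8298 km
9: √((0.0212·111.32)² + (-0.0036·105.6)²) = √(5.569524 + 0.144522) = 2.3904 km
10: √((-0.0159·111.32)² + (0.0112·105.6)²) = √(3.132858 + 1.398827) = 2.1288 km
11: √((0.0057·111.32)² + (-0.0209·105.6)²) = √(0.402621 + 4.871026) = 2.2964 km
12: √((0.0180·111.32)² + (0.0058·105.6)²) = √(4.015054 + 0.375132) = 2.0953 km
13: √((0.0011·111.32)² + (-0.0103·105.6)²) = √(0.014994 + 1.183048) = 1.0946 km
14: √((0.0044·111.32)² + (-0.0166·105.6)²) = √(0.239912 + 3.072869) = 1.8201 km
15: √((-0.0141·111.32)² + (-0.0006·105.6)²) = √(2.463682 + 0.004014) = 1.5709 km
Minimum: 3 at 0.6594 km.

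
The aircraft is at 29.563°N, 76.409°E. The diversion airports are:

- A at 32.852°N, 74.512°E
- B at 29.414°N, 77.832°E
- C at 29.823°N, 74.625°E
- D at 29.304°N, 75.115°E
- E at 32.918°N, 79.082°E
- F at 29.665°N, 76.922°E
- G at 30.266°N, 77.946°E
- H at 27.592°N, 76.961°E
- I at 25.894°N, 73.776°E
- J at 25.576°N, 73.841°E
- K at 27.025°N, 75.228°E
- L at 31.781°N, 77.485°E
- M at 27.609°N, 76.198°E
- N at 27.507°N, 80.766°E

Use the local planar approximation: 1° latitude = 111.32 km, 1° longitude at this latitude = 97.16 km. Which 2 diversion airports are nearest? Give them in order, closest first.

Distances from 29.563°N, 76.409°E:
A: 409.907 km
B: 139.250 km
C: 175.733 km
D: 128.989 km
E: 454.901 km
F: 51.120 km
G: 168.598 km
H: 225.871 km
I: 481.936 km
J: 509.157 km
K: 304.942 km
L: 268.129 km
M: 218.483 km
N: 481.236 km
Sorted: F (51.120 km) < D (128.989 km) < B (139.250 km) < G (168.598 km) < …

F, D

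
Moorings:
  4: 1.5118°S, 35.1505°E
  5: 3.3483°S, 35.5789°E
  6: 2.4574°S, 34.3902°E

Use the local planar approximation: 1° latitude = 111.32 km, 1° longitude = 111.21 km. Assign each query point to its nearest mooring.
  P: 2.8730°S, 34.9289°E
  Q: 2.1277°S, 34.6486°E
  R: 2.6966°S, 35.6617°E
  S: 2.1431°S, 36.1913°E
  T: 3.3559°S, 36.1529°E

P→6; Q→6; R→5; S→4; T→5

P at 2.8730°S, 34.9289°E:
  4: √((1.3612·111.32)² + (0.2216·111.21)²) = √(22960.972381 + 607.333439) = 153.5197 km
  5: √((-0.4753·111.32)² + (0.6500·111.21)²) = √(2799.510005 + 5225.338082) = 89.5815 km
  6: √((0.4156·111.32)² + (-0.5387·111.21)²) = √(2140.412473 + 3589.067553) = 75.6933 km
  → nearest: 6 (75.6933 km)
Q at 2.1277°S, 34.6486°E:
  4: √((0.6159·111.32)² + (0.5019·111.21)²) = √(4700.746199 + 3115.459234) = 88.4093 km
  5: √((-1.2206·111.32)² + (0.9303·111.21)²) = √(18462.611306 + 10703.694950) = 170.7815 km
  6: √((-0.3297·111.32)² + (-0.2584·111.21)²) = √(1347.051778 + 825.795858) = 46.6138 km
  → nearest: 6 (46.6138 km)
R at 2.6966°S, 35.6617°E:
  4: √((1.1848·111.32)² + (-0.5112·111.21)²) = √(17395.482782 + 3231.985263) = 143.6227 km
  5: √((-0.6517·111.32)² + (-0.0828·111.21)²) = √(5263.102612 + 84.790726) = 73.1293 km
  6: √((0.2392·111.32)² + (-1.2715·111.21)²) = √(709.036751 + 19994.954054) = 143.8888 km
  → nearest: 5 (73.1293 km)
S at 2.1431°S, 36.1913°E:
  4: √((0.6313·111.32)² + (-1.0408·111.21)²) = √(4938.760591 + 13397.453199) = 135.4113 km
  5: √((-1.2052·111.32)² + (-0.6124·111.21)²) = √(17999.674077 + 4638.291570) = 150.4592 km
  6: √((-0.3143·111.32)² + (-1.8011·111.21)²) = √(1224.151467 + 40120.222599) = 203.3332 km
  → nearest: 4 (135.4113 km)
T at 3.3559°S, 36.1529°E:
  4: √((1.8441·111.32)² + (-1.0024·111.21)²) = √(42142.018266 + 12427.100125) = 233.6003 km
  5: √((0.0076·111.32)² + (-0.5740·111.21)²) = √(0.715770 + 4074.848497) = 63.8401 km
  6: √((0.8985·111.32)² + (-1.7627·111.21)²) = √(10004.204442 + 38427.708756) = 220.0725 km
  → nearest: 5 (63.8401 km)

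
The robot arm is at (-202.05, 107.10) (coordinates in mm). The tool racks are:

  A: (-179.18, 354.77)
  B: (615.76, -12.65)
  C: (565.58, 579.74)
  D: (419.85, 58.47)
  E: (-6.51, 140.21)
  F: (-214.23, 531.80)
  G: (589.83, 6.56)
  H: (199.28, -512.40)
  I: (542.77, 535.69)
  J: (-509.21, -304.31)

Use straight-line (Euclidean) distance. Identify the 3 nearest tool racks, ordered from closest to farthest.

Distances from (-202.05, 107.10):
A: √((22.87)² + (247.67)²) = √(523.0369 + 61340.4289) = 248.72 mm
B: √((817.81)² + (-119.75)²) = √(668813.1961 + 14340.0625) = 826.53 mm
C: √((767.63)² + (472.64)²) = √(589255.8169 + 223388.5696) = 901.47 mm
D: √((621.90)² + (-48.63)²) = √(386759.6100 + 2364.8769) = 623.80 mm
E: √((195.54)² + (33.11)²) = √(38235.8916 + 1096.2721) = 198.32 mm
F: √((-12.18)² + (424.70)²) = √(148.3524 + 180370.0900) = 424.87 mm
G: √((791.88)² + (-100.54)²) = √(627073.9344 + 10108.2916) = 798.24 mm
H: √((401.33)² + (-619.50)²) = √(161065.7689 + 383780.2500) = 738.14 mm
I: √((744.82)² + (428.59)²) = √(554756.8324 + 183689.3881) = 859.33 mm
J: √((-307.16)² + (-411.41)²) = √(94347.2656 + 169258.1881) = 513.43 mm
Sorted: E (198.32 mm) < A (248.72 mm) < F (424.87 mm) < J (513.43 mm) < D (623.80 mm) < …

E, A, F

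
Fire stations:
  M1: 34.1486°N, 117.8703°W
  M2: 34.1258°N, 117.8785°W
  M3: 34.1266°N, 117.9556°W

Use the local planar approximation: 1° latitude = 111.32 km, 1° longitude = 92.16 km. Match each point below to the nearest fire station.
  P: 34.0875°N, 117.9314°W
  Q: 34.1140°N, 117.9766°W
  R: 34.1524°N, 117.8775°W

P at 34.0875°N, 117.9314°W:
  M1: 8.8301 km
  M2: 6.4766 km
  M3: 4.8907 km
  → nearest: M3 (4.8907 km)
Q at 34.1140°N, 117.9766°W:
  M1: 10.5266 km
  M2: 9.1358 km
  M3: 2.3902 km
  → nearest: M3 (2.3902 km)
R at 34.1524°N, 117.8775°W:
  M1: 0.7869 km
  M2: 2.9625 km
  M3: 7.7496 km
  → nearest: M1 (0.7869 km)

P→M3; Q→M3; R→M1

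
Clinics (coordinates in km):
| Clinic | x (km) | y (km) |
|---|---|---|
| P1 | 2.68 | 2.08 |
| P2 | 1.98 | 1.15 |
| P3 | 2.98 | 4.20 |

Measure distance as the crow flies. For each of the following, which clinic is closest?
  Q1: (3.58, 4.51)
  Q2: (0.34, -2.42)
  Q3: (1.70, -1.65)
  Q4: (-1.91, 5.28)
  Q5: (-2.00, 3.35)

Q1→P3; Q2→P2; Q3→P2; Q4→P3; Q5→P2

Q1 at (3.58, 4.51):
  P1: 2.59 km
  P2: 3.72 km
  P3: 0.68 km
  → nearest: P3 (0.68 km)
Q2 at (0.34, -2.42):
  P1: 5.07 km
  P2: 3.93 km
  P3: 7.13 km
  → nearest: P2 (3.93 km)
Q3 at (1.70, -1.65):
  P1: 3.86 km
  P2: 2.81 km
  P3: 5.99 km
  → nearest: P2 (2.81 km)
Q4 at (-1.91, 5.28):
  P1: 5.60 km
  P2: 5.67 km
  P3: 5.01 km
  → nearest: P3 (5.01 km)
Q5 at (-2.00, 3.35):
  P1: 4.85 km
  P2: 4.55 km
  P3: 5.05 km
  → nearest: P2 (4.55 km)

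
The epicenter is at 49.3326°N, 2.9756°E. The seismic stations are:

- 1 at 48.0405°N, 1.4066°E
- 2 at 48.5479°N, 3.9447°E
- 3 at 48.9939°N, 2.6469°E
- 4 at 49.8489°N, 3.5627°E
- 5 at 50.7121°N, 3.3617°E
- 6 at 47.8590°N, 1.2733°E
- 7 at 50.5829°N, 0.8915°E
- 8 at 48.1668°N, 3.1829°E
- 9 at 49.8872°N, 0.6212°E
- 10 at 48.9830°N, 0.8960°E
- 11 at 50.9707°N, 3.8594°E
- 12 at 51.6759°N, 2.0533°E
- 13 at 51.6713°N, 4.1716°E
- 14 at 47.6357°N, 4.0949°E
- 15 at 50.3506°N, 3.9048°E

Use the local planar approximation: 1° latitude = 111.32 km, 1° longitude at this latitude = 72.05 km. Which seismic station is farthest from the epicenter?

13

Distances from 49.3326°N, 2.9756°E:
1: √((-1.2921·111.32)² + (-1.5690·72.05)²) = √(20688.959445 + 12779.499858) = 182.9439 km
2: √((-0.7847·111.32)² + (0.9691·72.05)²) = √(7630.512367 + 4875.342798) = 111.8296 km
3: √((-0.3387·111.32)² + (-0.3287·72.05)²) = √(1421.597950 + 560.876674) = 44.5250 km
4: √((0.5163·111.32)² + (0.5871·72.05)²) = √(3303.319989 + 1789.336953) = 71.3629 km
5: √((1.3795·111.32)² + (0.3861·72.05)²) = √(23582.497928 + 773.869220) = 156.0653 km
6: √((-1.4736·111.32)² + (-1.7023·72.05)²) = √(26909.499549 + 15043.197890) = 204.8236 km
7: √((1.2503·111.32)² + (-2.0841·72.05)²) = √(19372.017722 + 22547.846910) = 204.7434 km
8: √((-1.1658·111.32)² + (0.2073·72.05)²) = √(16842.032353 + 223.083050) = 130.6335 km
9: √((0.5546·111.32)² + (-2.3544·72.05)²) = √(3811.589534 + 28775.870376) = 180.5200 km
10: √((-0.3496·111.32)² + (-2.0796·72.05)²) = √(1514.569627 + 22450.581166) = 154.8068 km
11: √((1.6381·111.32)² + (0.8838·72.05)²) = √(33252.723103 + 4054.860939) = 193.1517 km
12: √((2.3433·111.32)² + (-0.9223·72.05)²) = √(68045.934123 + 4415.830426) = 269.1872 km
13: √((2.3387·111.32)² + (1.1960·72.05)²) = √(67779.042074 + 7425.579115) = 274.2346 km
14: √((-1.6969·111.32)² + (1.1193·72.05)²) = √(35682.797444 + 6503.707154) = 205.3935 km
15: √((1.0180·111.32)² + (0.9292·72.05)²) = √(12842.274581 + 4482.149855) = 131.6223 km
Maximum: 13 at 274.2346 km.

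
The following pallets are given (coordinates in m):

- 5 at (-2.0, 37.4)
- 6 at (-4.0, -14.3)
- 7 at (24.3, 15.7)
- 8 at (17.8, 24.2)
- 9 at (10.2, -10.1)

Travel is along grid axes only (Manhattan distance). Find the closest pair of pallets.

Pairwise distances:
7–8: 15.0 m
6–9: 18.4 m
5–8: 33.0 m
7–9: 39.9 m
8–9: 41.9 m
5–7: 48.0 m
5–6: 53.7 m
6–7: 58.3 m
5–9: 59.7 m
6–8: 60.3 m
Closest pair: 7–8 at 15.0 m.

7 and 8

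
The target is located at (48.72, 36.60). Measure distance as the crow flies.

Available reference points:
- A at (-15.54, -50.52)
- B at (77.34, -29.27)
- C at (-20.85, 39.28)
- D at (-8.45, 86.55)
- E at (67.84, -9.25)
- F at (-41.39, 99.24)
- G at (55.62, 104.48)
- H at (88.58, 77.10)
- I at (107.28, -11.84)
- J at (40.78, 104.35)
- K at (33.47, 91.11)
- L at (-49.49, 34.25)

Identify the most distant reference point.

Distances from (48.72, 36.60):
A: √((-64.26)² + (-87.12)²) = √(4129.3476 + 7589.8944) = 108.26
B: √((28.62)² + (-65.87)²) = √(819.1044 + 4338.8569) = 71.82
C: √((-69.57)² + (2.68)²) = √(4839.9849 + 7.1824) = 69.62
D: √((-57.17)² + (49.95)²) = √(3268.4089 + 2495.0025) = 75.92
E: √((19.12)² + (-45.85)²) = √(365.5744 + 2102.2225) = 49.68
F: √((-90.11)² + (62.64)²) = √(8119.8121 + 3923.7696) = 109.74
G: √((6.90)² + (67.88)²) = √(47.6100 + 4607.6944) = 68.23
H: √((39.86)² + (40.50)²) = √(1588.8196 + 1640.2500) = 56.82
I: √((58.56)² + (-48.44)²) = √(3429.2736 + 2346.4336) = 76.00
J: √((-7.94)² + (67.75)²) = √(63.0436 + 4590.0625) = 68.21
K: √((-15.25)² + (54.51)²) = √(232.5625 + 2971.3401) = 56.60
L: √((-98.21)² + (-2.35)²) = √(9645.2041 + 5.5225) = 98.24
Maximum: F at 109.74.

F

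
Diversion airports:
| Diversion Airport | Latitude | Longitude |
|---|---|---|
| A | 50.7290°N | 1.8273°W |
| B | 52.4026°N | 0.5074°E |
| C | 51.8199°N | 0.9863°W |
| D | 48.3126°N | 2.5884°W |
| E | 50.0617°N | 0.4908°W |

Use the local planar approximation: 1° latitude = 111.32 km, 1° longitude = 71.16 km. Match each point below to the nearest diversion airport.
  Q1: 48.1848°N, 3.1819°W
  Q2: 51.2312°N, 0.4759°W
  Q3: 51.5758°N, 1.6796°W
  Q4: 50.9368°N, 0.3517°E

Q1 at 48.1848°N, 3.1819°W:
  A: √((2.5442·111.32)² + (1.3546·71.16)²) = √(80213.763255 + 9291.675225) = 299.1746 km
  B: √((4.2178·111.32)² + (3.6893·71.16)²) = √(220454.191394 + 68922.309636) = 537.9373 km
  C: √((3.6351·111.32)² + (2.1956·71.16)²) = √(163749.174975 + 24410.592623) = 433.7739 km
  D: √((0.1278·111.32)² + (0.5935·71.16)²) = √(202.398879 + 1783.665144) = 44.5653 km
  E: √((1.8769·111.32)² + (2.6911·71.16)²) = √(43654.464375 + 36671.742910) = 283.4188 km
  → nearest: D (44.5653 km)
Q2 at 51.2312°N, 0.4759°W:
  A: √((-0.5022·111.32)² + (-1.3514·71.16)²) = √(3125.358291 + 9247.827239) = 111.2348 km
  B: √((1.1714·111.32)² + (0.9833·71.16)²) = √(17004.224678 + 4896.028725) = 147.9873 km
  C: √((0.5887·111.32)² + (-0.5104·71.16)²) = √(4294.716166 + 1319.147049) = 74.9257 km
  D: √((-2.9186·111.32)² + (-2.1125·71.16)²) = √(105559.069092 + 22597.755950) = 357.9900 km
  E: √((-1.1695·111.32)² + (-0.0149·71.16)²) = √(16949.108023 + 1.124202) = 130.1931 km
  → nearest: C (74.9257 km)
Q3 at 51.5758°N, 1.6796°W:
  A: √((-0.8468·111.32)² + (-0.1477·71.16)²) = √(8886.036525 + 110.467079) = 94.8499 km
  B: √((0.8268·111.32)² + (2.1870·71.16)²) = √(8471.246734 + 24219.738229) = 180.8065 km
  C: √((0.2441·111.32)² + (0.6933·71.16)²) = √(738.383450 + 2433.964722) = 56.3236 km
  D: √((-3.2632·111.32)² + (-0.9088·71.16)²) = √(131957.409125 + 4182.235803) = 368.9711 km
  E: √((-1.5141·111.32)² + (1.1888·71.16)²) = √(28408.971705 + 7156.315379) = 188.5876 km
  → nearest: C (56.3236 km)
Q4 at 50.9368°N, 0.3517°E:
  A: √((-0.2078·111.32)² + (-2.1790·71.16)²) = √(535.103118 + 24042.871722) = 156.7736 km
  B: √((1.4658·111.32)² + (0.1557·71.16)²) = √(26625.380935 + 122.757802) = 163.5486 km
  C: √((0.8831·111.32)² + (-1.3380·71.16)²) = √(9664.205692 + 9065.340178) = 136.8559 km
  D: √((-2.6242·111.32)² + (-2.9401·71.16)²) = √(85337.567158 + 43771.969001) = 359.3182 km
  E: √((-0.8751·111.32)² + (-0.8425·71.16)²) = √(9489.902774 + 3594.278275) = 114.3861 km
  → nearest: E (114.3861 km)

Q1→D; Q2→C; Q3→C; Q4→E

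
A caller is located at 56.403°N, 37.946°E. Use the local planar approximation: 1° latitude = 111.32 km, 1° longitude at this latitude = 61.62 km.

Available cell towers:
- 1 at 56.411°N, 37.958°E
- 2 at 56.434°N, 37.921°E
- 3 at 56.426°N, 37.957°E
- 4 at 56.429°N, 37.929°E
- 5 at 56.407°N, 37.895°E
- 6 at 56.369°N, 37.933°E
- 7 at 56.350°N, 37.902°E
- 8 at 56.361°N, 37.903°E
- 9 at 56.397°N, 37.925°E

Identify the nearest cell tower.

1

Distances from 56.403°N, 37.946°E:
1: √((0.008·111.32)² + (0.012·61.62)²) = √(0.79310 + 0.54677) = 1.158 km
2: √((0.031·111.32)² + (-0.025·61.62)²) = √(11.90885 + 2.37314) = 3.779 km
3: √((0.023·111.32)² + (0.011·61.62)²) = √(6.55544 + 0.45944) = 2.649 km
4: √((0.026·111.32)² + (-0.017·61.62)²) = √(8.37709 + 1.09734) = 3.078 km
5: √((0.004·111.32)² + (-0.051·61.62)²) = √(0.19827 + 9.87606) = 3.174 km
6: √((-0.034·111.32)² + (-0.013·61.62)²) = √(14.32532 + 0.64170) = 3.869 km
7: √((-0.053·111.32)² + (-0.044·61.62)²) = √(34.80953 + 7.35104) = 6.493 km
8: √((-0.042·111.32)² + (-0.043·61.62)²) = √(21.85974 + 7.02070) = 5.374 km
9: √((-0.006·111.32)² + (-0.021·61.62)²) = √(0.44612 + 1.67449) = 1.456 km
Minimum: 1 at 1.158 km.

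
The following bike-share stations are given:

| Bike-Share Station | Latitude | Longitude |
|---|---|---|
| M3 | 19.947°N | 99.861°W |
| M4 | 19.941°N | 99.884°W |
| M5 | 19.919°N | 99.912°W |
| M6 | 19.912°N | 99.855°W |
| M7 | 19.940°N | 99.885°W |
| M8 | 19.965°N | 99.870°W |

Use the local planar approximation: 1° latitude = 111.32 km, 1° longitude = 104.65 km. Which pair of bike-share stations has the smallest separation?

Pairwise distances:
M4–M7: √((-0.001·111.32)² + (-0.001·104.65)²) = √(0.01239 + 0.01095) = 0.153 km
M3–M8: √((0.018·111.32)² + (-0.009·104.65)²) = √(4.01505 + 0.88708) = 2.214 km
M3–M4: √((-0.006·111.32)² + (-0.023·104.65)²) = √(0.44612 + 5.79341) = 2.498 km
M3–M7: √((-0.007·111.32)² + (-0.024·104.65)²) = √(0.60721 + 6.30813) = 2.630 km
M4–M8: √((0.024·111.32)² + (0.014·104.65)²) = √(7.13787 + 2.14652) = 3.047 km
M7–M8: √((0.025·111.32)² + (0.015·104.65)²) = √(7.74509 + 2.46412) = 3.195 km
M5–M7: √((0.021·111.32)² + (0.027·104.65)²) = √(5.46493 + 7.98373) = 3.667 km
M4–M5: √((-0.022·111.32)² + (-0.028·104.65)²) = √(5.99780 + 8.58607) = 3.819 km
M3–M6: √((-0.035·111.32)² + (0.006·104.65)²) = √(15.18037 + 0.39426) = 3.946 km
M6–M7: √((0.028·111.32)² + (-0.030·104.65)²) = √(9.71544 + 9.85646) = 4.424 km
M4–M6: √((-0.029·111.32)² + (0.029·104.65)²) = √(10.42179 + 9.21031) = 4.431 km
M5–M6: √((-0.007·111.32)² + (0.057·104.65)²) = √(0.60721 + 35.58182) = 6.016 km
M6–M8: √((0.053·111.32)² + (-0.015·104.65)²) = √(34.80953 + 2.46412) = 6.105 km
M3–M5: √((-0.028·111.32)² + (-0.051·104.65)²) = √(9.71544 + 28.48517) = 6.181 km
M5–M8: √((0.046·111.32)² + (0.042·104.65)²) = √(26.22177 + 19.31866) = 6.748 km
Closest pair: M4–M7 at 0.153 km.

M4 and M7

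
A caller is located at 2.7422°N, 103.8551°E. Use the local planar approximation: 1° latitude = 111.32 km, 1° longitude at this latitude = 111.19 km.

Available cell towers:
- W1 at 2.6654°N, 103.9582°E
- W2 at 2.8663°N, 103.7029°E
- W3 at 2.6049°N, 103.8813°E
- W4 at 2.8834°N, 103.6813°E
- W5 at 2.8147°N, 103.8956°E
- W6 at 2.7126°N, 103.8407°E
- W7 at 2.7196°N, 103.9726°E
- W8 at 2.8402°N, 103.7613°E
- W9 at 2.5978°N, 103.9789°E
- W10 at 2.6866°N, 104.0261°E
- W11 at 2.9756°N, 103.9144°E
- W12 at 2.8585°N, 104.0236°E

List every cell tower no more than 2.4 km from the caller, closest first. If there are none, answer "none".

Distances from 2.7422°N, 103.8551°E:
W1: 14.3006 km
W2: 21.8458 km
W3: 15.5594 km
W4: 24.9102 km
W5: 9.2420 km
W6: 3.6635 km
W7: 13.3049 km
W8: 15.0928 km
W9: 21.1631 km
W10: 19.9955 km
W11: 26.8057 km
W12: 22.7735 km
Threshold 2.4 km: none within range.

none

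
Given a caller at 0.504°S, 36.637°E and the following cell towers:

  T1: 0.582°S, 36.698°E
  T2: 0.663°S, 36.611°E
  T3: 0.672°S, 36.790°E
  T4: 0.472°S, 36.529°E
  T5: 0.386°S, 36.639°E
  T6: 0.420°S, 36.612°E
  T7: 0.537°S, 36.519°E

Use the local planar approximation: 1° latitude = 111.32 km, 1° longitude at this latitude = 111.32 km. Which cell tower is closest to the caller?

Distances from 0.504°S, 36.637°E:
T1: 11.023 km
T2: 17.935 km
T3: 25.295 km
T4: 12.539 km
T5: 13.138 km
T6: 9.756 km
T7: 13.640 km
Minimum: T6 at 9.756 km.

T6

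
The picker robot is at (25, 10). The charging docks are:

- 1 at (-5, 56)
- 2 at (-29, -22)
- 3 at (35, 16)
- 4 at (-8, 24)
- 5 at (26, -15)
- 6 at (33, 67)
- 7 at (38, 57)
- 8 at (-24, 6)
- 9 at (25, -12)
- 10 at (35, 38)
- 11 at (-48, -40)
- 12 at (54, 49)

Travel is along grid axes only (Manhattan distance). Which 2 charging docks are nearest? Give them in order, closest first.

3, 9

Distances from (25, 10):
1: |-30| + |46| = 30 + 46 = 76
2: |-54| + |-32| = 54 + 32 = 86
3: |10| + |6| = 10 + 6 = 16
4: |-33| + |14| = 33 + 14 = 47
5: |1| + |-25| = 1 + 25 = 26
6: |8| + |57| = 8 + 57 = 65
7: |13| + |47| = 13 + 47 = 60
8: |-49| + |-4| = 49 + 4 = 53
9: |0| + |-22| = 0 + 22 = 22
10: |10| + |28| = 10 + 28 = 38
11: |-73| + |-50| = 73 + 50 = 123
12: |29| + |39| = 29 + 39 = 68
Sorted: 3 (16) < 9 (22) < 5 (26) < 10 (38) < …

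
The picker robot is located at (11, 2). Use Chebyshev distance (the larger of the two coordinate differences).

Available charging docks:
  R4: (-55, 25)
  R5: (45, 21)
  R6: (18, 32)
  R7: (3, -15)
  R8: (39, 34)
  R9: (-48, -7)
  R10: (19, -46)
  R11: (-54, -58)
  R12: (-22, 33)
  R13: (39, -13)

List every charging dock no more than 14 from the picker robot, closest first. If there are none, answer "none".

Distances from (11, 2):
R4: 66
R5: 34
R6: 30
R7: 17
R8: 32
R9: 59
R10: 48
R11: 65
R12: 33
R13: 28
Threshold 14: none within range.

none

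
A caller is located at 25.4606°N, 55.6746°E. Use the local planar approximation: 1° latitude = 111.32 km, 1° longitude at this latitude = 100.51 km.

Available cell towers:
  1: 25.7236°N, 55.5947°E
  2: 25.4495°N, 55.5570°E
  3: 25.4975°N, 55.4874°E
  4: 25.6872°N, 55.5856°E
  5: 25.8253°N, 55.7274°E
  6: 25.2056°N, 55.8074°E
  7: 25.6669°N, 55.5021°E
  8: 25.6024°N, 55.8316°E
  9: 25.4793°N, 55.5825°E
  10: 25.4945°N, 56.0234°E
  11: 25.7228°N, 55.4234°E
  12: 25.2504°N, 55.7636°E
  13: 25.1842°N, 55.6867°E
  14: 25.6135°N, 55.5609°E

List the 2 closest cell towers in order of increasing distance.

9, 2

Distances from 25.4606°N, 55.6746°E:
1: √((0.2630·111.32)² + (-0.0799·100.51)²) = √(857.152098 + 64.492930) = 30.3586 km
2: √((-0.0111·111.32)² + (-0.1176·100.51)²) = √(1.526836 + 139.711833) = 11.8844 km
3: √((0.0369·111.32)² + (-0.1872·100.51)²) = √(16.873265 + 354.021987) = 19.2586 km
4: √((0.2266·111.32)² + (-0.0890·100.51)²) = √(636.306275 + 80.020002) = 26.7643 km
5: √((0.3647·111.32)² + (0.0528·100.51)²) = √(1648.230407 + 28.163485) = 40.9438 km
6: √((-0.2550·111.32)² + (0.1328·100.51)²) = √(805.799060 + 178.161843) = 31.3682 km
7: √((0.2063·111.32)² + (-0.1725·100.51)²) = √(527.405739 + 300.605377) = 28.7752 km
8: √((0.1418·111.32)² + (0.1570·100.51)²) = √(249.171781 + 249.010609) = 22.3200 km
9: √((0.0187·111.32)² + (-0.0921·100.51)²) = √(4.333408 + 85.691512) = 9.4881 km
10: √((0.0339·111.32)² + (0.3488·100.51)²) = √(14.241174 + 1229.055511) = 35.2604 km
11: √((0.2622·111.32)² + (-0.2512·100.51)²) = √(851.945415 + 637.467160) = 38.5929 km
12: √((-0.2102·111.32)² + (0.0890·100.51)²) = √(547.534915 + 80.020002) = 25.0510 km
13: √((-0.2764·111.32)² + (0.0121·100.51)²) = √(946.722007 + 1.479072) = 30.7929 km
14: √((0.1529·111.32)² + (-0.1137·100.51)²) = √(289.708586 + 130.598887) = 20.5014 km
Sorted: 9 (9.4881 km) < 2 (11.8844 km) < 3 (19.2586 km) < 14 (20.5014 km) < …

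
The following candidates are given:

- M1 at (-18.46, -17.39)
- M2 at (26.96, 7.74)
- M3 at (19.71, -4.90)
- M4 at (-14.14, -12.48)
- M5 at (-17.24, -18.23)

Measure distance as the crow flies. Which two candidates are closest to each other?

M1 and M5

Pairwise distances:
M1–M2: √((45.42)² + (25.13)²) = √(2062.9764 + 631.5169) = 51.91
M1–M3: √((38.17)² + (12.49)²) = √(1456.9489 + 156.0001) = 40.16
M1–M4: √((4.32)² + (4.91)²) = √(18.6624 + 24.1081) = 6.54
M1–M5: √((1.22)² + (-0.84)²) = √(1.4884 + 0.7056) = 1.48
M2–M3: √((-7.25)² + (-12.64)²) = √(52.5625 + 159.7696) = 14.57
M2–M4: √((-41.10)² + (-20.22)²) = √(1689.2100 + 408.8484) = 45.80
M2–M5: √((-44.20)² + (-25.97)²) = √(1953.6400 + 674.4409) = 51.26
M3–M4: √((-33.85)² + (-7.58)²) = √(1145.8225 + 57.4564) = 34.69
M3–M5: √((-36.95)² + (-13.33)²) = √(1365.3025 + 177.6889) = 39.28
M4–M5: √((-3.10)² + (-5.75)²) = √(9.6100 + 33.0625) = 6.53
Closest pair: M1–M5 at 1.48.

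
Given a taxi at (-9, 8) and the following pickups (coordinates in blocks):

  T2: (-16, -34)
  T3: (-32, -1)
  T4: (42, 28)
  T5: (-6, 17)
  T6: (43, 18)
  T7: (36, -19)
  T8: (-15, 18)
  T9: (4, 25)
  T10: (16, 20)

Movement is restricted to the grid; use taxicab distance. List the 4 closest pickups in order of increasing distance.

Distances from (-9, 8):
T2: 49 blocks
T3: 32 blocks
T4: 71 blocks
T5: 12 blocks
T6: 62 blocks
T7: 72 blocks
T8: 16 blocks
T9: 30 blocks
T10: 37 blocks
Sorted: T5 (12 blocks) < T8 (16 blocks) < T9 (30 blocks) < T3 (32 blocks) < T10 (37 blocks) < T2 (49 blocks) < …

T5, T8, T9, T3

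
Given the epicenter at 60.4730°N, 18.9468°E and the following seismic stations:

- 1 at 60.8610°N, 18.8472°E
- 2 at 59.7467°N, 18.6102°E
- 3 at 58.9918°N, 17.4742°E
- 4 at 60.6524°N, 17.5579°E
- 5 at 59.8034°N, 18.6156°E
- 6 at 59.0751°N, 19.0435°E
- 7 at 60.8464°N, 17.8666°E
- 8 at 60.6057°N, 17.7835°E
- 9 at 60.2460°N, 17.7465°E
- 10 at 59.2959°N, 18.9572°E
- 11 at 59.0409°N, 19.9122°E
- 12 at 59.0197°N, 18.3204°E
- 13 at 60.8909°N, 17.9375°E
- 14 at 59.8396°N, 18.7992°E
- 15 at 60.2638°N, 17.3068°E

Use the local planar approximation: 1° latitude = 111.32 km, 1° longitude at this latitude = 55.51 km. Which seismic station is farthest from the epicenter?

Distances from 60.4730°N, 18.9468°E:
1: √((0.3880·111.32)² + (-0.0996·55.51)²) = √(1865.562685 + 30.567585) = 43.5446 km
2: √((-0.7263·111.32)² + (-0.3366·55.51)²) = √(6536.999980 + 349.116744) = 82.9826 km
3: √((-1.4812·111.32)² + (-1.4726·55.51)²) = √(27187.783447 + 6682.085787) = 184.0377 km
4: √((0.1794·111.32)² + (-1.3889·55.51)²) = √(398.833172 + 5944.076778) = 79.6424 km
5: √((-0.6696·111.32)² + (-0.3312·55.51)²) = √(5556.192518 + 338.004989) = 76.7737 km
6: √((-1.3979·111.32)² + (0.0967·55.51)²) = √(24215.787956 + 28.813459) = 155.7068 km
7: √((0.3734·111.32)² + (-1.0802·55.51)²) = √(1727.806178 + 3595.429691) = 72.9605 km
8: √((0.1327·111.32)² + (-1.1633·55.51)²) = √(218.216829 + 4169.902599) = 66.2429 km
9: √((-0.2270·111.32)² + (-1.2003·55.51)²) = √(638.554706 + 4439.377401) = 71.2596 km
10: √((-1.1771·111.32)² + (0.0104·55.51)²) = √(17170.111473 + 0.333280) = 131.0360 km
11: √((-1.4321·111.32)² + (0.9654·55.51)²) = √(25415.173850 + 2871.818862) = 168.1874 km
12: √((-1.4533·111.32)² + (-0.6264·55.51)²) = √(26173.207149 + 1209.054709) = 165.4759 km
13: √((0.4179·111.32)² + (-1.0093·55.51)²) = √(2164.168830 + 3138.939905) = 72.8224 km
14: √((-0.6334·111.32)² + (-0.1476·55.51)²) = √(4971.672510 + 67.129772) = 70.9845 km
15: √((-0.2092·111.32)² + (-1.6400·55.51)²) = √(542.337651 + 8287.626125) = 93.9679 km
Maximum: 3 at 184.0377 km.

3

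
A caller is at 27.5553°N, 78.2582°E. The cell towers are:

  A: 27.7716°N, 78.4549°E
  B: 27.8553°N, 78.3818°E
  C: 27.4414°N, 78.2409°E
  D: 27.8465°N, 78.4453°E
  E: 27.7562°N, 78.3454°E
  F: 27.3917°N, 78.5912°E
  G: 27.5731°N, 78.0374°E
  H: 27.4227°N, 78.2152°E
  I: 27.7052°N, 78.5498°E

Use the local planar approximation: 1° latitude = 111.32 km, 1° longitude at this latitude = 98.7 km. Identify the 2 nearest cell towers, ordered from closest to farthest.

C, H

Distances from 27.5553°N, 78.2582°E:
A: 30.9304 km
B: 35.5544 km
C: 12.7938 km
D: 37.3074 km
E: 23.9631 km
F: 37.5755 km
G: 21.8829 km
H: 15.3591 km
I: 33.2685 km
Sorted: C (12.7938 km) < H (15.3591 km) < G (21.8829 km) < E (23.9631 km) < …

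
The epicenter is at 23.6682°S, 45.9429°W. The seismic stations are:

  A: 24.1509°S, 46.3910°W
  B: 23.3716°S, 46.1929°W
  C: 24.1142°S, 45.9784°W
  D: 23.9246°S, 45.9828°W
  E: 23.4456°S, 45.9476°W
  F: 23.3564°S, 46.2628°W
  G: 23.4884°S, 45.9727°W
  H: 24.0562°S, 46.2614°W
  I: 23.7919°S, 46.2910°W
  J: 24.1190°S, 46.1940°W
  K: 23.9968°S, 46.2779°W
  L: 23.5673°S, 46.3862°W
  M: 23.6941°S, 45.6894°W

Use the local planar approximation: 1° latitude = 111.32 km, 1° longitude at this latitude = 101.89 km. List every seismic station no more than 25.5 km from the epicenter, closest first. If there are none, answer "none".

G, E

Distances from 23.6682°S, 45.9429°W:
A: √((-0.4827·111.32)² + (-0.4481·101.89)²) = √(2887.360381 + 2084.553339) = 70.5118 km
B: √((0.2966·111.32)² + (-0.2500·101.89)²) = √(1090.156099 + 648.848256) = 41.7014 km
C: √((-0.4460·111.32)² + (-0.0355·101.89)²) = √(2464.995398 + 13.083376) = 49.7803 km
D: √((-0.2564·111.32)² + (-0.0399·101.89)²) = √(814.671338 + 16.527567) = 28.8305 km
E: √((0.2226·111.32)² + (-0.0047·101.89)²) = √(614.040074 + 0.229329) = 24.7845 km
F: √((0.3118·111.32)² + (-0.3199·101.89)²) = √(1204.754666 + 1062.408666) = 47.6147 km
G: √((0.1798·111.32)² + (-0.0298·101.89)²) = √(400.613675 + 9.219251) = 20.2443 km
H: √((-0.3880·111.32)² + (-0.3185·101.89)²) = √(1865.562685 + 1053.130032) = 54.0249 km
I: √((-0.1237·111.32)² + (-0.3481·101.89)²) = √(189.620721 + 1257.972569) = 38.0473 km
J: √((-0.4508·111.32)² + (-0.2511·101.89)²) = √(2518.339109 + 654.570683) = 56.3286 km
K: √((-0.3286·111.32)² + (-0.3350·101.89)²) = √(1338.078256 + 1165.071929) = 50.0315 km
L: √((0.1009·111.32)² + (-0.4433·101.89)²) = √(126.162047 + 2040.133499) = 46.5435 km
M: √((-0.0259·111.32)² + (0.2535·101.89)²) = √(8.312773 + 667.143182) = 25.9895 km
Threshold 25.5 km: G (20.2443 km), E (24.7845 km) are within range.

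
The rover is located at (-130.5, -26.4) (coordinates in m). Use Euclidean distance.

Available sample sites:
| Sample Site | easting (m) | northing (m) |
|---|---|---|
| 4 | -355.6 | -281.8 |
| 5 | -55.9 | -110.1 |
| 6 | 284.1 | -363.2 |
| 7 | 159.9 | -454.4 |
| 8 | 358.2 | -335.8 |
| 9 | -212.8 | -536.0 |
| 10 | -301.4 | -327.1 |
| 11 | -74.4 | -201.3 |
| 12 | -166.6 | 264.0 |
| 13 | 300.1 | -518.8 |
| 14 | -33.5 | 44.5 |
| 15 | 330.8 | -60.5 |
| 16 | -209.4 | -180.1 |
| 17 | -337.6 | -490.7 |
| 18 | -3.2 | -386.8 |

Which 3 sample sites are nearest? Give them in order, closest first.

Distances from (-130.5, -26.4):
4: 340.4 m
5: 112.1 m
6: 534.2 m
7: 517.2 m
8: 578.4 m
9: 516.2 m
10: 345.9 m
11: 183.7 m
12: 292.6 m
13: 654.1 m
14: 120.1 m
15: 462.6 m
16: 172.8 m
17: 508.4 m
18: 382.2 m
Sorted: 5 (112.1 m) < 14 (120.1 m) < 16 (172.8 m) < 11 (183.7 m) < 12 (292.6 m) < …

5, 14, 16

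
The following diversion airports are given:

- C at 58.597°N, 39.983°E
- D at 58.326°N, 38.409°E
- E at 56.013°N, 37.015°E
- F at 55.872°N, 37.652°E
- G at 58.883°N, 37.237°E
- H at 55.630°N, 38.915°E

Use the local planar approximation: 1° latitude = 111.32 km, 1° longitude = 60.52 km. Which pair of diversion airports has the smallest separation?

Pairwise distances:
E–F: 41.624 km
F–H: 81.045 km
D–G: 94.211 km
C–D: 99.921 km
E–H: 122.638 km
C–G: 169.210 km
D–E: 270.952 km
D–F: 276.994 km
D–H: 301.677 km
E–G: 319.771 km
C–F: 334.546 km
F–G: 336.124 km
C–H: 336.551 km
C–E: 339.128 km
G–H: 376.094 km
Closest pair: E–F at 41.624 km.

E and F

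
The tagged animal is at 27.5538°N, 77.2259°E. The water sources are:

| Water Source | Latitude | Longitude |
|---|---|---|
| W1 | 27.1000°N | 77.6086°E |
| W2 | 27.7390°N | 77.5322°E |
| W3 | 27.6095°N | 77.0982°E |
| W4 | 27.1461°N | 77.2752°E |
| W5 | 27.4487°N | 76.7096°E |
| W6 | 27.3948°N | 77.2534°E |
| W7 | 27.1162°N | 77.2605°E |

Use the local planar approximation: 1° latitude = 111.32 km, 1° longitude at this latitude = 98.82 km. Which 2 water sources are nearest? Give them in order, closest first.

Distances from 27.5538°N, 77.2259°E:
W1: √((-0.4538·111.32)² + (0.3827·98.82)²) = √(2551.968906 + 1430.232437) = 63.1047 km
W2: √((0.1852·111.32)² + (0.3063·98.82)²) = √(425.038588 + 916.186088) = 36.6227 km
W3: √((0.0557·111.32)² + (-0.1277·98.82)²) = √(38.446498 + 159.247086) = 14.0604 km
W4: √((-0.4077·111.32)² + (0.0493·98.82)²) = √(2059.813111 + 23.734689) = 45.6459 km
W5: √((-0.1051·111.32)² + (-0.5163·98.82)²) = √(136.883729 + 2603.118563) = 52.3450 km
W6: √((-0.1590·111.32)² + (0.0275·98.82)²) = √(313.285752 + 7.385078) = 17.9073 km
W7: √((-0.4376·111.32)² + (0.0346·98.82)²) = √(2373.017943 + 11.690737) = 48.8335 km
Sorted: W3 (14.0604 km) < W6 (17.9073 km) < W2 (36.6227 km) < W4 (45.6459 km) < …

W3, W6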